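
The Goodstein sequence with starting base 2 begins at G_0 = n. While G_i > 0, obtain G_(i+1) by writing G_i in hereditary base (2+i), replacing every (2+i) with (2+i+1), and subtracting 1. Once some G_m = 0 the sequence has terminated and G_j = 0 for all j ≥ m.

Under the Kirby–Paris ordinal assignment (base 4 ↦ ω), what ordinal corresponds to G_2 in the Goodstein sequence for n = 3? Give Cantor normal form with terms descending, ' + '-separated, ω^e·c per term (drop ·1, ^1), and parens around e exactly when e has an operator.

[0] 3 ≡ 2 + 1 (base 2). Lift 3: 4. −1: 3.
[1] 3 ≡ 3 (base 3). Lift 4: 4. −1: 3.

3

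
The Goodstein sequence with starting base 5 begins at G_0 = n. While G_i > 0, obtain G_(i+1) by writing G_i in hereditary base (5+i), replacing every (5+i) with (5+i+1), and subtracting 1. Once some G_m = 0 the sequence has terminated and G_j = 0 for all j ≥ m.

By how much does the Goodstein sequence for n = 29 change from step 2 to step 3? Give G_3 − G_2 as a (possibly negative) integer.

14

[0] 29 ≡ 5^2 + 4 (base 5). Lift 6: 40. −1: 39.
[1] 39 ≡ 6^2 + 3 (base 6). Lift 7: 52. −1: 51.
[2] 51 ≡ 7^2 + 2 (base 7). Lift 8: 66. −1: 65.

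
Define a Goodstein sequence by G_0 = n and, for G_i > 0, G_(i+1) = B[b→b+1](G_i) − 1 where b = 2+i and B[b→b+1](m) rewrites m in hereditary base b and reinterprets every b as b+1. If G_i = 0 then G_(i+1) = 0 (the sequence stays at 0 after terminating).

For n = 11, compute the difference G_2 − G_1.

943

i=0: 11 = 2^(2 + 1) + 2 + 1 (b=2); 2→3: 3^(3 + 1) + 3 + 1 = 85; 85−1 = 84
i=1: 84 = 3^(3 + 1) + 3 (b=3); 3→4: 4^(4 + 1) + 4 = 1028; 1028−1 = 1027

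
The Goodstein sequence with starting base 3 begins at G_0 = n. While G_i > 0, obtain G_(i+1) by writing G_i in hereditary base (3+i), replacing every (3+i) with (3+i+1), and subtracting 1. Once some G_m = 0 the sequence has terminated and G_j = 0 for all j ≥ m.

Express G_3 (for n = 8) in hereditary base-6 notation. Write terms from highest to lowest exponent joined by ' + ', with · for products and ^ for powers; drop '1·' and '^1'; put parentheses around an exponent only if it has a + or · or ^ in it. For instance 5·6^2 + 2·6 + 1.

6 + 5

G_0 = 8. HB_3(8) = 2·3 + 2. Bump = 10. G_1 = 9.
G_1 = 9. HB_4(9) = 2·4 + 1. Bump = 11. G_2 = 10.
G_2 = 10. HB_5(10) = 2·5. Bump = 12. G_3 = 11.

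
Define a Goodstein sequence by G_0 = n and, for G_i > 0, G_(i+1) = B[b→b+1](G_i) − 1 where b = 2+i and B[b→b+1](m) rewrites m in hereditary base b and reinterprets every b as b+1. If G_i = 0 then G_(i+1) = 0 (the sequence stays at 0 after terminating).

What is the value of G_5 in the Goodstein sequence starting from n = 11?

5764801

i=0: 11 = 2^(2 + 1) + 2 + 1 (b=2); 2→3: 3^(3 + 1) + 3 + 1 = 85; 85−1 = 84
i=1: 84 = 3^(3 + 1) + 3 (b=3); 3→4: 4^(4 + 1) + 4 = 1028; 1028−1 = 1027
i=2: 1027 = 4^(4 + 1) + 3 (b=4); 4→5: 5^(5 + 1) + 3 = 15628; 15628−1 = 15627
i=3: 15627 = 5^(5 + 1) + 2 (b=5); 5→6: 6^(6 + 1) + 2 = 279938; 279938−1 = 279937
i=4: 279937 = 6^(6 + 1) + 1 (b=6); 6→7: 7^(7 + 1) + 1 = 5764802; 5764802−1 = 5764801
i=5: 5764801 = 7^(7 + 1) (b=7); 7→8: 8^(8 + 1) = 134217728; 134217728−1 = 134217727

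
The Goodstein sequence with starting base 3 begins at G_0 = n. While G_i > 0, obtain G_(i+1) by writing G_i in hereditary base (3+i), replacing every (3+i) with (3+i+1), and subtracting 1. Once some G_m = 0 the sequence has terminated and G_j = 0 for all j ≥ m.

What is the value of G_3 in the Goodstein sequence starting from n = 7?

G_0=7  [base 3] 2·3 + 1  →[3↦4]→  2·4 + 1 = 9  −1 ⇒ G_1=8
G_1=8  [base 4] 2·4  →[4↦5]→  2·5 = 10  −1 ⇒ G_2=9
G_2=9  [base 5] 5 + 4  →[5↦6]→  6 + 4 = 10  −1 ⇒ G_3=9

9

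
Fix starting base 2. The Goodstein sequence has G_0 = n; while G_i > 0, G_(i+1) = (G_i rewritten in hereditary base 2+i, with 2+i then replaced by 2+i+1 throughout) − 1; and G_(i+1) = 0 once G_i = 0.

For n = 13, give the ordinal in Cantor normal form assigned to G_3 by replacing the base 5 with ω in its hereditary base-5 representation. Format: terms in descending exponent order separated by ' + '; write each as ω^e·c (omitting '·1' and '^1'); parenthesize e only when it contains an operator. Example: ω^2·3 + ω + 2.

base 2: 13 = 2^(2 + 1) + 2^2 + 1; at 3: 3^(3 + 1) + 3^3 + 1 = 109; next = 108
base 3: 108 = 3^(3 + 1) + 3^3; at 4: 4^(4 + 1) + 4^4 = 1280; next = 1279
base 4: 1279 = 4^(4 + 1) + 3·4^3 + 3·4^2 + 3·4 + 3; at 5: 5^(5 + 1) + 3·5^3 + 3·5^2 + 3·5 + 3 = 16093; next = 16092

ω^(ω + 1) + ω^3·3 + ω^2·3 + ω·3 + 2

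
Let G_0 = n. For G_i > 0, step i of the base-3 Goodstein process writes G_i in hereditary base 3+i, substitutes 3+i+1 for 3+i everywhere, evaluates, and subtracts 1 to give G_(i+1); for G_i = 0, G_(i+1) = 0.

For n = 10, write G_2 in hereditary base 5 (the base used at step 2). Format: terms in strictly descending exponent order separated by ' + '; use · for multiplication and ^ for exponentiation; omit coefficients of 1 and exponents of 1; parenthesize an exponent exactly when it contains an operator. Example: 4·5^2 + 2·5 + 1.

4·5 + 4

step 0: 10 = 3^2 + 1; sub 4 for 3: 4^2 + 1; = 17; G_1 = 17−1 = 16
step 1: 16 = 4^2; sub 5 for 4: 5^2; = 25; G_2 = 25−1 = 24
step 2: 24 = 4·5 + 4; sub 6 for 5: 4·6 + 4; = 28; G_3 = 28−1 = 27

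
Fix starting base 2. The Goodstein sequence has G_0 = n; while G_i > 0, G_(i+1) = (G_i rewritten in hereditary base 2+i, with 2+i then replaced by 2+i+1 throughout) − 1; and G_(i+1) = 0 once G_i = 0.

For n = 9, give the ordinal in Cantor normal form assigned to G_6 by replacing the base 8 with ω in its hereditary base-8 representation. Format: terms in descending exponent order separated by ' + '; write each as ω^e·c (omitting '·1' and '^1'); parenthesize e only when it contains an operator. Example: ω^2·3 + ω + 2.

ω^ω·3 + ω^3·3 + ω^2·3 + ω·2 + 7

9 —HB2→ 2^(2 + 1) + 1 —bump→ 3^(3 + 1) + 1 = 82 —(−1)→ 81
81 —HB3→ 3^(3 + 1) —bump→ 4^(4 + 1) = 1024 —(−1)→ 1023
1023 —HB4→ 3·4^4 + 3·4^3 + 3·4^2 + 3·4 + 3 —bump→ 3·5^5 + 3·5^3 + 3·5^2 + 3·5 + 3 = 9843 —(−1)→ 9842
9842 —HB5→ 3·5^5 + 3·5^3 + 3·5^2 + 3·5 + 2 —bump→ 3·6^6 + 3·6^3 + 3·6^2 + 3·6 + 2 = 140744 —(−1)→ 140743
140743 —HB6→ 3·6^6 + 3·6^3 + 3·6^2 + 3·6 + 1 —bump→ 3·7^7 + 3·7^3 + 3·7^2 + 3·7 + 1 = 2471827 —(−1)→ 2471826
2471826 —HB7→ 3·7^7 + 3·7^3 + 3·7^2 + 3·7 —bump→ 3·8^8 + 3·8^3 + 3·8^2 + 3·8 = 50333400 —(−1)→ 50333399
50333399 —HB8→ 3·8^8 + 3·8^3 + 3·8^2 + 2·8 + 7 —bump→ 3·9^9 + 3·9^3 + 3·9^2 + 2·9 + 7 = 1162263922 —(−1)→ 1162263921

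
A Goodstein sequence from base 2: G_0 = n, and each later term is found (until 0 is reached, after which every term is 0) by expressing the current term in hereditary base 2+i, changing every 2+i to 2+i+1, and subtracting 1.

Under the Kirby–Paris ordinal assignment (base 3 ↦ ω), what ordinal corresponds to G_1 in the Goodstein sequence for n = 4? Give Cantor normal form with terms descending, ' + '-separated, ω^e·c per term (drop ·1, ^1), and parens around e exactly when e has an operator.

ω^2·2 + ω·2 + 2

G_0 = 4. HB_2(4) = 2^2. Bump = 27. G_1 = 26.
G_1 = 26. HB_3(26) = 2·3^2 + 2·3 + 2. Bump = 42. G_2 = 41.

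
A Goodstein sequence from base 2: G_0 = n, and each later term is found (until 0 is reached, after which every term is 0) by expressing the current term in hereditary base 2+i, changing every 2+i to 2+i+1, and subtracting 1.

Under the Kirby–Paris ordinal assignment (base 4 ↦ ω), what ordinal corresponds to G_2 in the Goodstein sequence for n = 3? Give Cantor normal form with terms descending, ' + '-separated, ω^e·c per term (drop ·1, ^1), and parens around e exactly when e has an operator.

[0] 3 ≡ 2 + 1 (base 2). Lift 3: 4. −1: 3.
[1] 3 ≡ 3 (base 3). Lift 4: 4. −1: 3.
[2] 3 ≡ 3 (base 4). Lift 5: 3. −1: 2.

3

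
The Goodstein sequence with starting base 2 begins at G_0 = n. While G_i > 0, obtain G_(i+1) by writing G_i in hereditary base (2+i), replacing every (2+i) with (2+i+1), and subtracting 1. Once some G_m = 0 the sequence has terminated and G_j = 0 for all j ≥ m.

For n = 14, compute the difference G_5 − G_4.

5536249

i=0: 14 = 2^(2 + 1) + 2^2 + 2 (b=2); 2→3: 3^(3 + 1) + 3^3 + 3 = 111; 111−1 = 110
i=1: 110 = 3^(3 + 1) + 3^3 + 2 (b=3); 3→4: 4^(4 + 1) + 4^4 + 2 = 1282; 1282−1 = 1281
i=2: 1281 = 4^(4 + 1) + 4^4 + 1 (b=4); 4→5: 5^(5 + 1) + 5^5 + 1 = 18751; 18751−1 = 18750
i=3: 18750 = 5^(5 + 1) + 5^5 (b=5); 5→6: 6^(6 + 1) + 6^6 = 326592; 326592−1 = 326591
i=4: 326591 = 6^(6 + 1) + 5·6^5 + 5·6^4 + 5·6^3 + 5·6^2 + 5·6 + 5 (b=6); 6→7: 7^(7 + 1) + 5·7^5 + 5·7^4 + 5·7^3 + 5·7^2 + 5·7 + 5 = 5862841; 5862841−1 = 5862840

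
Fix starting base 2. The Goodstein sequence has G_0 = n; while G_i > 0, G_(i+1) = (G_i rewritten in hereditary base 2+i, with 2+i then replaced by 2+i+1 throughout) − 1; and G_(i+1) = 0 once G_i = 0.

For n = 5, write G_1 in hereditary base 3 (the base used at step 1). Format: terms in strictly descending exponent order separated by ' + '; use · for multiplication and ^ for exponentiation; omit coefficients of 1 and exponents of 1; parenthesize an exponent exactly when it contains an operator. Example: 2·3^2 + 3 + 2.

i=0: 5 = 2^2 + 1 (b=2); 2→3: 3^3 + 1 = 28; 28−1 = 27
i=1: 27 = 3^3 (b=3); 3→4: 4^4 = 256; 256−1 = 255

3^3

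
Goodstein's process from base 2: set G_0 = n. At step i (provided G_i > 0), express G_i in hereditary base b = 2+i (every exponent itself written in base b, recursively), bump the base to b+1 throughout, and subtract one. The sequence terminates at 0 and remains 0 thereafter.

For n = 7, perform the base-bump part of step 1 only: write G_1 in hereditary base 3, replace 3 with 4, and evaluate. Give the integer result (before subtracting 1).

260

7 —HB2→ 2^2 + 2 + 1 —bump→ 3^3 + 3 + 1 = 31 —(−1)→ 30
30 —HB3→ 3^3 + 3 —bump→ 4^4 + 4 = 260 —(−1)→ 259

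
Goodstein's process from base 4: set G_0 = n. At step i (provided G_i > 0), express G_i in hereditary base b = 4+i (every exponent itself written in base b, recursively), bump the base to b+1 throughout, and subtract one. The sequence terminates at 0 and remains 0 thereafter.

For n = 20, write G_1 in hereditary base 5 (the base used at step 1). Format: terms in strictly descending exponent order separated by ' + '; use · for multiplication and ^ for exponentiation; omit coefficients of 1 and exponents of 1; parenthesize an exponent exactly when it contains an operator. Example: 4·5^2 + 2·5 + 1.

5^2 + 4

G_0 = 20. HB_4(20) = 4^2 + 4. Bump = 30. G_1 = 29.
G_1 = 29. HB_5(29) = 5^2 + 4. Bump = 40. G_2 = 39.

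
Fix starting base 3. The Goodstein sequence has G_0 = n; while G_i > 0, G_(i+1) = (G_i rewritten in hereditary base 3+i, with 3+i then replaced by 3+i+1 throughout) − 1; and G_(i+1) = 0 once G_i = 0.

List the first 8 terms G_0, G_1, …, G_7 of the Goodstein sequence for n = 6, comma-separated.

i=0: 6 = 2·3 (b=3); 3→4: 2·4 = 8; 8−1 = 7
i=1: 7 = 4 + 3 (b=4); 4→5: 5 + 3 = 8; 8−1 = 7
i=2: 7 = 5 + 2 (b=5); 5→6: 6 + 2 = 8; 8−1 = 7
i=3: 7 = 6 + 1 (b=6); 6→7: 7 + 1 = 8; 8−1 = 7
i=4: 7 = 7 (b=7); 7→8: 8 = 8; 8−1 = 7
i=5: 7 = 7 (b=8); 8→9: 7 = 7; 7−1 = 6
i=6: 6 = 6 (b=9); 9→10: 6 = 6; 6−1 = 5

6, 7, 7, 7, 7, 7, 6, 5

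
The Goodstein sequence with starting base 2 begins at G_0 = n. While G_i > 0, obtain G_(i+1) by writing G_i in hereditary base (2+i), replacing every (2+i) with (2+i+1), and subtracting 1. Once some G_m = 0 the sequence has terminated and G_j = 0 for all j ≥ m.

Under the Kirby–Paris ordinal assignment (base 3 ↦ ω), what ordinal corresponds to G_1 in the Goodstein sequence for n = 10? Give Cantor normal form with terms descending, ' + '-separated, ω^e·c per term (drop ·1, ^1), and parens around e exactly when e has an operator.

ω^(ω + 1) + 2

[0] 10 ≡ 2^(2 + 1) + 2 (base 2). Lift 3: 84. −1: 83.
[1] 83 ≡ 3^(3 + 1) + 2 (base 3). Lift 4: 1026. −1: 1025.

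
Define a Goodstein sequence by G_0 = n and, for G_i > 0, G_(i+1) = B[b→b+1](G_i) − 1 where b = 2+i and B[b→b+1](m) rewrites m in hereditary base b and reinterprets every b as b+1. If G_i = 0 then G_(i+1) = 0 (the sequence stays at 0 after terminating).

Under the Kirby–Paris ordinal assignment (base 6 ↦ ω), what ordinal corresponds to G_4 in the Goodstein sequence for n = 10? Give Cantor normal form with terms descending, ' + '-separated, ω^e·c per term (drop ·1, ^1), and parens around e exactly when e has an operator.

10 —HB2→ 2^(2 + 1) + 2 —bump→ 3^(3 + 1) + 3 = 84 —(−1)→ 83
83 —HB3→ 3^(3 + 1) + 2 —bump→ 4^(4 + 1) + 2 = 1026 —(−1)→ 1025
1025 —HB4→ 4^(4 + 1) + 1 —bump→ 5^(5 + 1) + 1 = 15626 —(−1)→ 15625
15625 —HB5→ 5^(5 + 1) —bump→ 6^(6 + 1) = 279936 —(−1)→ 279935
279935 —HB6→ 5·6^6 + 5·6^5 + 5·6^4 + 5·6^3 + 5·6^2 + 5·6 + 5 —bump→ 5·7^7 + 5·7^5 + 5·7^4 + 5·7^3 + 5·7^2 + 5·7 + 5 = 4215755 —(−1)→ 4215754

ω^ω·5 + ω^5·5 + ω^4·5 + ω^3·5 + ω^2·5 + ω·5 + 5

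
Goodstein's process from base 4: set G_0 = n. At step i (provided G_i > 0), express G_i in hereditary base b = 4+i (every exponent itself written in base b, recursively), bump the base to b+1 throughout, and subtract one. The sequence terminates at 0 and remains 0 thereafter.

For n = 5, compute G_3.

[0] 5 ≡ 4 + 1 (base 4). Lift 5: 6. −1: 5.
[1] 5 ≡ 5 (base 5). Lift 6: 6. −1: 5.
[2] 5 ≡ 5 (base 6). Lift 7: 5. −1: 4.
[3] 4 ≡ 4 (base 7). Lift 8: 4. −1: 3.

4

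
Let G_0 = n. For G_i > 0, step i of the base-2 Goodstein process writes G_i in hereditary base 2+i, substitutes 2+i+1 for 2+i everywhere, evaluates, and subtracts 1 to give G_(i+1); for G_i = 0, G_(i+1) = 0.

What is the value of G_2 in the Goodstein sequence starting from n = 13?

1279

G_0=13  [base 2] 2^(2 + 1) + 2^2 + 1  →[2↦3]→  3^(3 + 1) + 3^3 + 1 = 109  −1 ⇒ G_1=108
G_1=108  [base 3] 3^(3 + 1) + 3^3  →[3↦4]→  4^(4 + 1) + 4^4 = 1280  −1 ⇒ G_2=1279
G_2=1279  [base 4] 4^(4 + 1) + 3·4^3 + 3·4^2 + 3·4 + 3  →[4↦5]→  5^(5 + 1) + 3·5^3 + 3·5^2 + 3·5 + 3 = 16093  −1 ⇒ G_3=16092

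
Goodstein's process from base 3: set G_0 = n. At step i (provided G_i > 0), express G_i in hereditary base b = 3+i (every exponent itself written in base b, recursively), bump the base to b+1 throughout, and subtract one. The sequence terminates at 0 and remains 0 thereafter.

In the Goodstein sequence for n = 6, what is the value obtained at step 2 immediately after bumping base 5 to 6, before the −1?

8

i=0: 6 = 2·3 (b=3); 3→4: 2·4 = 8; 8−1 = 7
i=1: 7 = 4 + 3 (b=4); 4→5: 5 + 3 = 8; 8−1 = 7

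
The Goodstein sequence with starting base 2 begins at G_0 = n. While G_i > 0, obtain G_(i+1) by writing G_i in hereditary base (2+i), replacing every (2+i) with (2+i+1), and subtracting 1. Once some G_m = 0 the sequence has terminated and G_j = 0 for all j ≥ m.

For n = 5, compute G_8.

3325

i=0: 5 = 2^2 + 1 (b=2); 2→3: 3^3 + 1 = 28; 28−1 = 27
i=1: 27 = 3^3 (b=3); 3→4: 4^4 = 256; 256−1 = 255
i=2: 255 = 3·4^3 + 3·4^2 + 3·4 + 3 (b=4); 4→5: 3·5^3 + 3·5^2 + 3·5 + 3 = 468; 468−1 = 467
i=3: 467 = 3·5^3 + 3·5^2 + 3·5 + 2 (b=5); 5→6: 3·6^3 + 3·6^2 + 3·6 + 2 = 776; 776−1 = 775
i=4: 775 = 3·6^3 + 3·6^2 + 3·6 + 1 (b=6); 6→7: 3·7^3 + 3·7^2 + 3·7 + 1 = 1198; 1198−1 = 1197
i=5: 1197 = 3·7^3 + 3·7^2 + 3·7 (b=7); 7→8: 3·8^3 + 3·8^2 + 3·8 = 1752; 1752−1 = 1751
i=6: 1751 = 3·8^3 + 3·8^2 + 2·8 + 7 (b=8); 8→9: 3·9^3 + 3·9^2 + 2·9 + 7 = 2455; 2455−1 = 2454
i=7: 2454 = 3·9^3 + 3·9^2 + 2·9 + 6 (b=9); 9→10: 3·10^3 + 3·10^2 + 2·10 + 6 = 3326; 3326−1 = 3325
i=8: 3325 = 3·10^3 + 3·10^2 + 2·10 + 5 (b=10); 10→11: 3·11^3 + 3·11^2 + 2·11 + 5 = 4383; 4383−1 = 4382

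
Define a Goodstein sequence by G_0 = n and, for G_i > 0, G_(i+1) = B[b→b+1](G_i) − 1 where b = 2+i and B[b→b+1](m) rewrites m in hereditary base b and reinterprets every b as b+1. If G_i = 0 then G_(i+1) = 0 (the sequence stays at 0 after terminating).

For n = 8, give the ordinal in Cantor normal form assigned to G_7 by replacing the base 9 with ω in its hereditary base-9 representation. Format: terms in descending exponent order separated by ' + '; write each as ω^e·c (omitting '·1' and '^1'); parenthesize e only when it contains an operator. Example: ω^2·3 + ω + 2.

i=0: 8 = 2^(2 + 1) (b=2); 2→3: 3^(3 + 1) = 81; 81−1 = 80
i=1: 80 = 2·3^3 + 2·3^2 + 2·3 + 2 (b=3); 3→4: 2·4^4 + 2·4^2 + 2·4 + 2 = 554; 554−1 = 553
i=2: 553 = 2·4^4 + 2·4^2 + 2·4 + 1 (b=4); 4→5: 2·5^5 + 2·5^2 + 2·5 + 1 = 6311; 6311−1 = 6310
i=3: 6310 = 2·5^5 + 2·5^2 + 2·5 (b=5); 5→6: 2·6^6 + 2·6^2 + 2·6 = 93396; 93396−1 = 93395
i=4: 93395 = 2·6^6 + 2·6^2 + 6 + 5 (b=6); 6→7: 2·7^7 + 2·7^2 + 7 + 5 = 1647196; 1647196−1 = 1647195
i=5: 1647195 = 2·7^7 + 2·7^2 + 7 + 4 (b=7); 7→8: 2·8^8 + 2·8^2 + 8 + 4 = 33554572; 33554572−1 = 33554571
i=6: 33554571 = 2·8^8 + 2·8^2 + 8 + 3 (b=8); 8→9: 2·9^9 + 2·9^2 + 9 + 3 = 774841152; 774841152−1 = 774841151
i=7: 774841151 = 2·9^9 + 2·9^2 + 9 + 2 (b=9); 9→10: 2·10^10 + 2·10^2 + 10 + 2 = 20000000212; 20000000212−1 = 20000000211

ω^ω·2 + ω^2·2 + ω + 2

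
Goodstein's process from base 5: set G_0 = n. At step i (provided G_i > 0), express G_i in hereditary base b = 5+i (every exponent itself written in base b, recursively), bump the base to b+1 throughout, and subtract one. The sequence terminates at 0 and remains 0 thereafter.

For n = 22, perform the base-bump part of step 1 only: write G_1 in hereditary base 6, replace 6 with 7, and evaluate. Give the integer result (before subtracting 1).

29

(0) 22|_5 = 4·5 + 2 ↦ 4·6 + 2|_6 = 26 ⇒ 25
(1) 25|_6 = 4·6 + 1 ↦ 4·7 + 1|_7 = 29 ⇒ 28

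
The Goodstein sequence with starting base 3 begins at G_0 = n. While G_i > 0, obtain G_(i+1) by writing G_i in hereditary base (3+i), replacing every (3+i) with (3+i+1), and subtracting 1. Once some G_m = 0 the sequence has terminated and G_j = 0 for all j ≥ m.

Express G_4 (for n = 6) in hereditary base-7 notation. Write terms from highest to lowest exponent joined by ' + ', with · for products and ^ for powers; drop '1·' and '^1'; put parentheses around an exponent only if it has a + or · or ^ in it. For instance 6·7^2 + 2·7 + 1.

i=0: 6 = 2·3 (b=3); 3→4: 2·4 = 8; 8−1 = 7
i=1: 7 = 4 + 3 (b=4); 4→5: 5 + 3 = 8; 8−1 = 7
i=2: 7 = 5 + 2 (b=5); 5→6: 6 + 2 = 8; 8−1 = 7
i=3: 7 = 6 + 1 (b=6); 6→7: 7 + 1 = 8; 8−1 = 7
i=4: 7 = 7 (b=7); 7→8: 8 = 8; 8−1 = 7

7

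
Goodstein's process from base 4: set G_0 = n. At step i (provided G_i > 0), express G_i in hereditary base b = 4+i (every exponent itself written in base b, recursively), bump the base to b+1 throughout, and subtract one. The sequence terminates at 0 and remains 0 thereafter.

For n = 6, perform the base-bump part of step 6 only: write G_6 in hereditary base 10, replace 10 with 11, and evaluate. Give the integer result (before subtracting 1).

6 —HB4→ 4 + 2 —bump→ 5 + 2 = 7 —(−1)→ 6
6 —HB5→ 5 + 1 —bump→ 6 + 1 = 7 —(−1)→ 6
6 —HB6→ 6 —bump→ 7 = 7 —(−1)→ 6
6 —HB7→ 6 —bump→ 6 = 6 —(−1)→ 5
5 —HB8→ 5 —bump→ 5 = 5 —(−1)→ 4
4 —HB9→ 4 —bump→ 4 = 4 —(−1)→ 3

3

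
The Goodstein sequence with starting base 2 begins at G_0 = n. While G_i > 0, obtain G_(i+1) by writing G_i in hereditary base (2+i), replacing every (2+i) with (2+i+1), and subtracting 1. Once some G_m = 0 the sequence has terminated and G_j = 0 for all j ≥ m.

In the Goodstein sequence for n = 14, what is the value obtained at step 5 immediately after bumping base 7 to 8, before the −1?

134404972

step 0: 14 = 2^(2 + 1) + 2^2 + 2; sub 3 for 2: 3^(3 + 1) + 3^3 + 3; = 111; G_1 = 111−1 = 110
step 1: 110 = 3^(3 + 1) + 3^3 + 2; sub 4 for 3: 4^(4 + 1) + 4^4 + 2; = 1282; G_2 = 1282−1 = 1281
step 2: 1281 = 4^(4 + 1) + 4^4 + 1; sub 5 for 4: 5^(5 + 1) + 5^5 + 1; = 18751; G_3 = 18751−1 = 18750
step 3: 18750 = 5^(5 + 1) + 5^5; sub 6 for 5: 6^(6 + 1) + 6^6; = 326592; G_4 = 326592−1 = 326591
step 4: 326591 = 6^(6 + 1) + 5·6^5 + 5·6^4 + 5·6^3 + 5·6^2 + 5·6 + 5; sub 7 for 6: 7^(7 + 1) + 5·7^5 + 5·7^4 + 5·7^3 + 5·7^2 + 5·7 + 5; = 5862841; G_5 = 5862841−1 = 5862840
step 5: 5862840 = 7^(7 + 1) + 5·7^5 + 5·7^4 + 5·7^3 + 5·7^2 + 5·7 + 4; sub 8 for 7: 8^(8 + 1) + 5·8^5 + 5·8^4 + 5·8^3 + 5·8^2 + 5·8 + 4; = 134404972; G_6 = 134404972−1 = 134404971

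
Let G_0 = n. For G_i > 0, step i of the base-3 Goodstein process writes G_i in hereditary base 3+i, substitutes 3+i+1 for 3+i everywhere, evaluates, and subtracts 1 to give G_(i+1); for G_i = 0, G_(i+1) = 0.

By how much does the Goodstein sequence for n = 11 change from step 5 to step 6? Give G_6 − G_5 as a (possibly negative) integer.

G_0 = 11. HB_3(11) = 3^2 + 2. Bump = 18. G_1 = 17.
G_1 = 17. HB_4(17) = 4^2 + 1. Bump = 26. G_2 = 25.
G_2 = 25. HB_5(25) = 5^2. Bump = 36. G_3 = 35.
G_3 = 35. HB_6(35) = 5·6 + 5. Bump = 40. G_4 = 39.
G_4 = 39. HB_7(39) = 5·7 + 4. Bump = 44. G_5 = 43.
G_5 = 43. HB_8(43) = 5·8 + 3. Bump = 48. G_6 = 47.

4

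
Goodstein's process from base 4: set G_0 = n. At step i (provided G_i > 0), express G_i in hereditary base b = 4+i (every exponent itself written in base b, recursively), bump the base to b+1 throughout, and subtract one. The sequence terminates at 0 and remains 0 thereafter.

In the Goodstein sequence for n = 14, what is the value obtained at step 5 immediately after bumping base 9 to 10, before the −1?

24

G_0=14  [base 4] 3·4 + 2  →[4↦5]→  3·5 + 2 = 17  −1 ⇒ G_1=16
G_1=16  [base 5] 3·5 + 1  →[5↦6]→  3·6 + 1 = 19  −1 ⇒ G_2=18
G_2=18  [base 6] 3·6  →[6↦7]→  3·7 = 21  −1 ⇒ G_3=20
G_3=20  [base 7] 2·7 + 6  →[7↦8]→  2·8 + 6 = 22  −1 ⇒ G_4=21
G_4=21  [base 8] 2·8 + 5  →[8↦9]→  2·9 + 5 = 23  −1 ⇒ G_5=22
G_5=22  [base 9] 2·9 + 4  →[9↦10]→  2·10 + 4 = 24  −1 ⇒ G_6=23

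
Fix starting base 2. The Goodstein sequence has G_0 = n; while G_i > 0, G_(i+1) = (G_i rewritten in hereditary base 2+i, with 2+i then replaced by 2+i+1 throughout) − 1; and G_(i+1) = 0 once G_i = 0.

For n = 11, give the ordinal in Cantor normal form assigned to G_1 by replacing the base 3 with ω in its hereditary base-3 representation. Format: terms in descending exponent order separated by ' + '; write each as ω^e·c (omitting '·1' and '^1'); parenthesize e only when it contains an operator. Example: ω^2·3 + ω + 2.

(0) 11|_2 = 2^(2 + 1) + 2 + 1 ↦ 3^(3 + 1) + 3 + 1|_3 = 85 ⇒ 84
(1) 84|_3 = 3^(3 + 1) + 3 ↦ 4^(4 + 1) + 4|_4 = 1028 ⇒ 1027

ω^(ω + 1) + ω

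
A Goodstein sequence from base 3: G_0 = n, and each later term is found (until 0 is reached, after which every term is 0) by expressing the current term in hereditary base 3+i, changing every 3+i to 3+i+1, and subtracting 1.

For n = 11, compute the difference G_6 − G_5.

(0) 11|_3 = 3^2 + 2 ↦ 4^2 + 2|_4 = 18 ⇒ 17
(1) 17|_4 = 4^2 + 1 ↦ 5^2 + 1|_5 = 26 ⇒ 25
(2) 25|_5 = 5^2 ↦ 6^2|_6 = 36 ⇒ 35
(3) 35|_6 = 5·6 + 5 ↦ 5·7 + 5|_7 = 40 ⇒ 39
(4) 39|_7 = 5·7 + 4 ↦ 5·8 + 4|_8 = 44 ⇒ 43
(5) 43|_8 = 5·8 + 3 ↦ 5·9 + 3|_9 = 48 ⇒ 47

4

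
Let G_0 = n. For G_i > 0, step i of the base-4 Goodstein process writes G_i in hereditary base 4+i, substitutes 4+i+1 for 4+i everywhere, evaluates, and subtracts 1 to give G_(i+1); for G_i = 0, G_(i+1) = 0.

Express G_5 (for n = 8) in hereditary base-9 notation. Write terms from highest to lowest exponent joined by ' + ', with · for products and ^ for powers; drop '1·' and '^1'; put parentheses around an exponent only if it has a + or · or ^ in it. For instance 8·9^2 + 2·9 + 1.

9

[0] 8 ≡ 2·4 (base 4). Lift 5: 10. −1: 9.
[1] 9 ≡ 5 + 4 (base 5). Lift 6: 10. −1: 9.
[2] 9 ≡ 6 + 3 (base 6). Lift 7: 10. −1: 9.
[3] 9 ≡ 7 + 2 (base 7). Lift 8: 10. −1: 9.
[4] 9 ≡ 8 + 1 (base 8). Lift 9: 10. −1: 9.
[5] 9 ≡ 9 (base 9). Lift 10: 10. −1: 9.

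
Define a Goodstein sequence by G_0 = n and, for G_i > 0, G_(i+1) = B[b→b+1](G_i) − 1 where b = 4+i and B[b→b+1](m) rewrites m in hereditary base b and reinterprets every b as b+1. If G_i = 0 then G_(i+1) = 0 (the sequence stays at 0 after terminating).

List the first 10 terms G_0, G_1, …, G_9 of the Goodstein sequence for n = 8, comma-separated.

G_0=8  [base 4] 2·4  →[4↦5]→  2·5 = 10  −1 ⇒ G_1=9
G_1=9  [base 5] 5 + 4  →[5↦6]→  6 + 4 = 10  −1 ⇒ G_2=9
G_2=9  [base 6] 6 + 3  →[6↦7]→  7 + 3 = 10  −1 ⇒ G_3=9
G_3=9  [base 7] 7 + 2  →[7↦8]→  8 + 2 = 10  −1 ⇒ G_4=9
G_4=9  [base 8] 8 + 1  →[8↦9]→  9 + 1 = 10  −1 ⇒ G_5=9
G_5=9  [base 9] 9  →[9↦10]→  10 = 10  −1 ⇒ G_6=9
G_6=9  [base 10] 9  →[10↦11]→  9 = 9  −1 ⇒ G_7=8
G_7=8  [base 11] 8  →[11↦12]→  8 = 8  −1 ⇒ G_8=7
G_8=7  [base 12] 7  →[12↦13]→  7 = 7  −1 ⇒ G_9=6

8, 9, 9, 9, 9, 9, 9, 8, 7, 6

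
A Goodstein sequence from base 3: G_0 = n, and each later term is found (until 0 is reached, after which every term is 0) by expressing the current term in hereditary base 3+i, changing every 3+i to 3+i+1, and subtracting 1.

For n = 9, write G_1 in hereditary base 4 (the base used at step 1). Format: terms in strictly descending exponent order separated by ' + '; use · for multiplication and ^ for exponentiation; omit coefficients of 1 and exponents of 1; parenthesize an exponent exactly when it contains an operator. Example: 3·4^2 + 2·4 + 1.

[0] 9 ≡ 3^2 (base 3). Lift 4: 16. −1: 15.
[1] 15 ≡ 3·4 + 3 (base 4). Lift 5: 18. −1: 17.

3·4 + 3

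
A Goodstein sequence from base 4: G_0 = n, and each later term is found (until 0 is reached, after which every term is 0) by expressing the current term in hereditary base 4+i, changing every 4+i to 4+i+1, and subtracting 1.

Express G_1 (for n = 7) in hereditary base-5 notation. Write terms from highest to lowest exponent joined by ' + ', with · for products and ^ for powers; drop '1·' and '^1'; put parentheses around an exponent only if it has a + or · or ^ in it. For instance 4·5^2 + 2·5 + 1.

5 + 2

[0] 7 ≡ 4 + 3 (base 4). Lift 5: 8. −1: 7.
[1] 7 ≡ 5 + 2 (base 5). Lift 6: 8. −1: 7.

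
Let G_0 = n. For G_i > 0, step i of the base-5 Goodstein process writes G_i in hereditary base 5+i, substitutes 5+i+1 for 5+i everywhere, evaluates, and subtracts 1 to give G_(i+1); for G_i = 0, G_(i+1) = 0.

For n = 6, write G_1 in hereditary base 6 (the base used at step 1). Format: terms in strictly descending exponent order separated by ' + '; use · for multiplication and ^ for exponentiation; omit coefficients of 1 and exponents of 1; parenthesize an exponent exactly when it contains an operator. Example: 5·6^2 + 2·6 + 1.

step 0: 6 = 5 + 1; sub 6 for 5: 6 + 1; = 7; G_1 = 7−1 = 6
step 1: 6 = 6; sub 7 for 6: 7; = 7; G_2 = 7−1 = 6

6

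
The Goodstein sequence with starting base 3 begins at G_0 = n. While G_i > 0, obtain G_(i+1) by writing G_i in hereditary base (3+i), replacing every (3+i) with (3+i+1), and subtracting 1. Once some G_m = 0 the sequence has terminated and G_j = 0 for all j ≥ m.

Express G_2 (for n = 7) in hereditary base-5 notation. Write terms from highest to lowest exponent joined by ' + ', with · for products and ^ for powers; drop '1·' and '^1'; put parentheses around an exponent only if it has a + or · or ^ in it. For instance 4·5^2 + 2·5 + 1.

(0) 7|_3 = 2·3 + 1 ↦ 2·4 + 1|_4 = 9 ⇒ 8
(1) 8|_4 = 2·4 ↦ 2·5|_5 = 10 ⇒ 9

5 + 4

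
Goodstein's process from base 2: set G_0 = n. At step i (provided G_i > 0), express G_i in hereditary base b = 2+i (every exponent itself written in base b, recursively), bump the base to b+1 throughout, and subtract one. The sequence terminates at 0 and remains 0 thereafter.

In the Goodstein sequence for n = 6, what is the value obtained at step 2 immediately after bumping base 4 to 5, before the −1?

3126

[0] 6 ≡ 2^2 + 2 (base 2). Lift 3: 30. −1: 29.
[1] 29 ≡ 3^3 + 2 (base 3). Lift 4: 258. −1: 257.
[2] 257 ≡ 4^4 + 1 (base 4). Lift 5: 3126. −1: 3125.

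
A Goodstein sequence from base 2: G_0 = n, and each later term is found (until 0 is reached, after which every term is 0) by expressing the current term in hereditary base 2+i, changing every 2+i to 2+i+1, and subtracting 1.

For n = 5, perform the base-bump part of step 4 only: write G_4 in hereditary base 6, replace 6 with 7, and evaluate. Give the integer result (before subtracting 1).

G_0=5  [base 2] 2^2 + 1  →[2↦3]→  3^3 + 1 = 28  −1 ⇒ G_1=27
G_1=27  [base 3] 3^3  →[3↦4]→  4^4 = 256  −1 ⇒ G_2=255
G_2=255  [base 4] 3·4^3 + 3·4^2 + 3·4 + 3  →[4↦5]→  3·5^3 + 3·5^2 + 3·5 + 3 = 468  −1 ⇒ G_3=467
G_3=467  [base 5] 3·5^3 + 3·5^2 + 3·5 + 2  →[5↦6]→  3·6^3 + 3·6^2 + 3·6 + 2 = 776  −1 ⇒ G_4=775
G_4=775  [base 6] 3·6^3 + 3·6^2 + 3·6 + 1  →[6↦7]→  3·7^3 + 3·7^2 + 3·7 + 1 = 1198  −1 ⇒ G_5=1197

1198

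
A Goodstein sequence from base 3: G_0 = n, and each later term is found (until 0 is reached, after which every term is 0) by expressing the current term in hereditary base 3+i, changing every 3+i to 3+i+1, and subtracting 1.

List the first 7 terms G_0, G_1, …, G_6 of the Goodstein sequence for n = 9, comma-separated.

G_0=9  [base 3] 3^2  →[3↦4]→  4^2 = 16  −1 ⇒ G_1=15
G_1=15  [base 4] 3·4 + 3  →[4↦5]→  3·5 + 3 = 18  −1 ⇒ G_2=17
G_2=17  [base 5] 3·5 + 2  →[5↦6]→  3·6 + 2 = 20  −1 ⇒ G_3=19
G_3=19  [base 6] 3·6 + 1  →[6↦7]→  3·7 + 1 = 22  −1 ⇒ G_4=21
G_4=21  [base 7] 3·7  →[7↦8]→  3·8 = 24  −1 ⇒ G_5=23
G_5=23  [base 8] 2·8 + 7  →[8↦9]→  2·9 + 7 = 25  −1 ⇒ G_6=24

9, 15, 17, 19, 21, 23, 24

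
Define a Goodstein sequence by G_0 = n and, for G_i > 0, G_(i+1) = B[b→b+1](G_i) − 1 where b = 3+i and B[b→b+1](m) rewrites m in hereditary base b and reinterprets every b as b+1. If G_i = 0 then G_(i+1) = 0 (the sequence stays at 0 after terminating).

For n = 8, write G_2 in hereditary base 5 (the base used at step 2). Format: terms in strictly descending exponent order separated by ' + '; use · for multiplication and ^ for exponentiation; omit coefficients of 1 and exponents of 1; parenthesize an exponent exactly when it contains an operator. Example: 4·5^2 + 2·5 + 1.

2·5

i=0: 8 = 2·3 + 2 (b=3); 3→4: 2·4 + 2 = 10; 10−1 = 9
i=1: 9 = 2·4 + 1 (b=4); 4→5: 2·5 + 1 = 11; 11−1 = 10
i=2: 10 = 2·5 (b=5); 5→6: 2·6 = 12; 12−1 = 11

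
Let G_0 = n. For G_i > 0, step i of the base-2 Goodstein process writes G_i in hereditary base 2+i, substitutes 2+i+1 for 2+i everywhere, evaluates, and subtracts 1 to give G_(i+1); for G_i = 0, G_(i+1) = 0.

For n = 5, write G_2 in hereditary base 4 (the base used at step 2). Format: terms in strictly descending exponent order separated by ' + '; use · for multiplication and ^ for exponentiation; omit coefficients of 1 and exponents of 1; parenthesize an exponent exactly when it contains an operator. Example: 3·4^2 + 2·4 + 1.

[0] 5 ≡ 2^2 + 1 (base 2). Lift 3: 28. −1: 27.
[1] 27 ≡ 3^3 (base 3). Lift 4: 256. −1: 255.
[2] 255 ≡ 3·4^3 + 3·4^2 + 3·4 + 3 (base 4). Lift 5: 468. −1: 467.

3·4^3 + 3·4^2 + 3·4 + 3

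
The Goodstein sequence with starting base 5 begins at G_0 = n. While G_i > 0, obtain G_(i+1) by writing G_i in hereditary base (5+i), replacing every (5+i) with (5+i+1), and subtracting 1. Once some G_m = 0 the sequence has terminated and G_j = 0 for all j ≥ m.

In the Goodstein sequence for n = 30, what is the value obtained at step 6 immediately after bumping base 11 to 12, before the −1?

144

step 0: 30 = 5^2 + 5; sub 6 for 5: 6^2 + 6; = 42; G_1 = 42−1 = 41
step 1: 41 = 6^2 + 5; sub 7 for 6: 7^2 + 5; = 54; G_2 = 54−1 = 53
step 2: 53 = 7^2 + 4; sub 8 for 7: 8^2 + 4; = 68; G_3 = 68−1 = 67
step 3: 67 = 8^2 + 3; sub 9 for 8: 9^2 + 3; = 84; G_4 = 84−1 = 83
step 4: 83 = 9^2 + 2; sub 10 for 9: 10^2 + 2; = 102; G_5 = 102−1 = 101
step 5: 101 = 10^2 + 1; sub 11 for 10: 11^2 + 1; = 122; G_6 = 122−1 = 121
step 6: 121 = 11^2; sub 12 for 11: 12^2; = 144; G_7 = 144−1 = 143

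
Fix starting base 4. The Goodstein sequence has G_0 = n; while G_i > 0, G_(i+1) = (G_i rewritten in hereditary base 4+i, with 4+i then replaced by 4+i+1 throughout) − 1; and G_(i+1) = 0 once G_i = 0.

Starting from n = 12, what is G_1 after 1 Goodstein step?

[0] 12 ≡ 3·4 (base 4). Lift 5: 15. −1: 14.
[1] 14 ≡ 2·5 + 4 (base 5). Lift 6: 16. −1: 15.

14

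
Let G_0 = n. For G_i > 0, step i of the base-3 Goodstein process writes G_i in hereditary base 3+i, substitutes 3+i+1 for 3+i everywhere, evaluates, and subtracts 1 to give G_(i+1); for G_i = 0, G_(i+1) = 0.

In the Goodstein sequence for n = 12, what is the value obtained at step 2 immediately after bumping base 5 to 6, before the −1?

base 3: 12 = 3^2 + 3; at 4: 4^2 + 4 = 20; next = 19
base 4: 19 = 4^2 + 3; at 5: 5^2 + 3 = 28; next = 27
base 5: 27 = 5^2 + 2; at 6: 6^2 + 2 = 38; next = 37

38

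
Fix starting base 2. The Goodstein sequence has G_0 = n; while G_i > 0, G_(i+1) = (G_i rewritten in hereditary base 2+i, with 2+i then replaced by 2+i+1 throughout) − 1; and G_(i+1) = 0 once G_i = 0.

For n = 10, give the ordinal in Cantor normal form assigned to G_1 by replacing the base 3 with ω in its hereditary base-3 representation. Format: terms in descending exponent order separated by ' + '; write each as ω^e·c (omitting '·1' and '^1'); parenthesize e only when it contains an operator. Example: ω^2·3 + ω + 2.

(0) 10|_2 = 2^(2 + 1) + 2 ↦ 3^(3 + 1) + 3|_3 = 84 ⇒ 83
(1) 83|_3 = 3^(3 + 1) + 2 ↦ 4^(4 + 1) + 2|_4 = 1026 ⇒ 1025

ω^(ω + 1) + 2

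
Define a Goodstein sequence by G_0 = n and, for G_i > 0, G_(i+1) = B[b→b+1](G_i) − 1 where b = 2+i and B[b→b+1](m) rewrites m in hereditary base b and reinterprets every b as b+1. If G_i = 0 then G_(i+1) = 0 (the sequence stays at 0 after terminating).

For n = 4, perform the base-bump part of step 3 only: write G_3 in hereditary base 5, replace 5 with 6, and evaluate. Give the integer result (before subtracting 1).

base 2: 4 = 2^2; at 3: 3^3 = 27; next = 26
base 3: 26 = 2·3^2 + 2·3 + 2; at 4: 2·4^2 + 2·4 + 2 = 42; next = 41
base 4: 41 = 2·4^2 + 2·4 + 1; at 5: 2·5^2 + 2·5 + 1 = 61; next = 60
base 5: 60 = 2·5^2 + 2·5; at 6: 2·6^2 + 2·6 = 84; next = 83

84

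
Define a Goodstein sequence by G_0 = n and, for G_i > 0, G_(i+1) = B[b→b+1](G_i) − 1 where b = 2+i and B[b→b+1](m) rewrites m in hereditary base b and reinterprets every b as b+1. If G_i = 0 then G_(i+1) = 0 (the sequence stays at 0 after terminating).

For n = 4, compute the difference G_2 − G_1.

G_0=4  [base 2] 2^2  →[2↦3]→  3^3 = 27  −1 ⇒ G_1=26
G_1=26  [base 3] 2·3^2 + 2·3 + 2  →[3↦4]→  2·4^2 + 2·4 + 2 = 42  −1 ⇒ G_2=41

15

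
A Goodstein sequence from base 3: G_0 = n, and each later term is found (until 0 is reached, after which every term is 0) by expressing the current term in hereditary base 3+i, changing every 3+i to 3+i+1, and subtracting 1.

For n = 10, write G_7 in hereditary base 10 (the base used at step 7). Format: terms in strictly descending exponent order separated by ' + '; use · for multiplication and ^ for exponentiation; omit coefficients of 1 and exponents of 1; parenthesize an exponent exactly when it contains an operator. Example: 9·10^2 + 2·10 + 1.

3·10 + 9

G_0 = 10. HB_3(10) = 3^2 + 1. Bump = 17. G_1 = 16.
G_1 = 16. HB_4(16) = 4^2. Bump = 25. G_2 = 24.
G_2 = 24. HB_5(24) = 4·5 + 4. Bump = 28. G_3 = 27.
G_3 = 27. HB_6(27) = 4·6 + 3. Bump = 31. G_4 = 30.
G_4 = 30. HB_7(30) = 4·7 + 2. Bump = 34. G_5 = 33.
G_5 = 33. HB_8(33) = 4·8 + 1. Bump = 37. G_6 = 36.
G_6 = 36. HB_9(36) = 4·9. Bump = 40. G_7 = 39.
G_7 = 39. HB_10(39) = 3·10 + 9. Bump = 42. G_8 = 41.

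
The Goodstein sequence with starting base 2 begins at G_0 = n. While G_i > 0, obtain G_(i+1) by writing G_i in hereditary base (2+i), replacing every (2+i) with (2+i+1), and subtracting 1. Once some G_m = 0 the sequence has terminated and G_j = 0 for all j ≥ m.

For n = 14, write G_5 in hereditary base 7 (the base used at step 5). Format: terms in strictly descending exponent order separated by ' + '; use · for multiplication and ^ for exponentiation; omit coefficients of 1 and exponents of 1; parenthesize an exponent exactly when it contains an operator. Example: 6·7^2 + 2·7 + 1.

7^(7 + 1) + 5·7^5 + 5·7^4 + 5·7^3 + 5·7^2 + 5·7 + 4

14 —HB2→ 2^(2 + 1) + 2^2 + 2 —bump→ 3^(3 + 1) + 3^3 + 3 = 111 —(−1)→ 110
110 —HB3→ 3^(3 + 1) + 3^3 + 2 —bump→ 4^(4 + 1) + 4^4 + 2 = 1282 —(−1)→ 1281
1281 —HB4→ 4^(4 + 1) + 4^4 + 1 —bump→ 5^(5 + 1) + 5^5 + 1 = 18751 —(−1)→ 18750
18750 —HB5→ 5^(5 + 1) + 5^5 —bump→ 6^(6 + 1) + 6^6 = 326592 —(−1)→ 326591
326591 —HB6→ 6^(6 + 1) + 5·6^5 + 5·6^4 + 5·6^3 + 5·6^2 + 5·6 + 5 —bump→ 7^(7 + 1) + 5·7^5 + 5·7^4 + 5·7^3 + 5·7^2 + 5·7 + 5 = 5862841 —(−1)→ 5862840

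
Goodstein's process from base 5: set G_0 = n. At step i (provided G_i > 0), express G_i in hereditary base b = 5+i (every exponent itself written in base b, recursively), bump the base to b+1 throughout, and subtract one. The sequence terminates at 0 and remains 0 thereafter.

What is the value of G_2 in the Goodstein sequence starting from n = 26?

G_0 = 26. HB_5(26) = 5^2 + 1. Bump = 37. G_1 = 36.
G_1 = 36. HB_6(36) = 6^2. Bump = 49. G_2 = 48.

48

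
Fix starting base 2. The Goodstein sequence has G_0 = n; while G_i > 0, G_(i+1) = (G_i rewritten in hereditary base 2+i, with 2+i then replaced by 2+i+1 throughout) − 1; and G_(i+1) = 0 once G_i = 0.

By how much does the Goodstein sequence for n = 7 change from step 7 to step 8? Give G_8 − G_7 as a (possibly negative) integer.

G_0 = 7. HB_2(7) = 2^2 + 2 + 1. Bump = 31. G_1 = 30.
G_1 = 30. HB_3(30) = 3^3 + 3. Bump = 260. G_2 = 259.
G_2 = 259. HB_4(259) = 4^4 + 3. Bump = 3128. G_3 = 3127.
G_3 = 3127. HB_5(3127) = 5^5 + 2. Bump = 46658. G_4 = 46657.
G_4 = 46657. HB_6(46657) = 6^6 + 1. Bump = 823544. G_5 = 823543.
G_5 = 823543. HB_7(823543) = 7^7. Bump = 16777216. G_6 = 16777215.
G_6 = 16777215. HB_8(16777215) = 7·8^7 + 7·8^6 + 7·8^5 + 7·8^4 + 7·8^3 + 7·8^2 + 7·8 + 7. Bump = 37665880. G_7 = 37665879.
G_7 = 37665879. HB_9(37665879) = 7·9^7 + 7·9^6 + 7·9^5 + 7·9^4 + 7·9^3 + 7·9^2 + 7·9 + 6. Bump = 77777776. G_8 = 77777775.

40111896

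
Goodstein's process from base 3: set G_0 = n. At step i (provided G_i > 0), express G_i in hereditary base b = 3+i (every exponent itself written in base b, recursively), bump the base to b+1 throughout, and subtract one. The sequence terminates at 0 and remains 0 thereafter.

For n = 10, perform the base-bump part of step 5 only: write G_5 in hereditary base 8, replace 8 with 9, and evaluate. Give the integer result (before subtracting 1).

i=0: 10 = 3^2 + 1 (b=3); 3→4: 4^2 + 1 = 17; 17−1 = 16
i=1: 16 = 4^2 (b=4); 4→5: 5^2 = 25; 25−1 = 24
i=2: 24 = 4·5 + 4 (b=5); 5→6: 4·6 + 4 = 28; 28−1 = 27
i=3: 27 = 4·6 + 3 (b=6); 6→7: 4·7 + 3 = 31; 31−1 = 30
i=4: 30 = 4·7 + 2 (b=7); 7→8: 4·8 + 2 = 34; 34−1 = 33
i=5: 33 = 4·8 + 1 (b=8); 8→9: 4·9 + 1 = 37; 37−1 = 36

37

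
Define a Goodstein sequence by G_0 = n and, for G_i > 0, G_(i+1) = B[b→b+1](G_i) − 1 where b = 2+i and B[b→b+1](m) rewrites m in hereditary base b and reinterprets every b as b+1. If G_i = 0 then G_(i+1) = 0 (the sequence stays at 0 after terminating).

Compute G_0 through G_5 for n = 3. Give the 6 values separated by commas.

3, 3, 3, 2, 1, 0

G_0=3  [base 2] 2 + 1  →[2↦3]→  3 + 1 = 4  −1 ⇒ G_1=3
G_1=3  [base 3] 3  →[3↦4]→  4 = 4  −1 ⇒ G_2=3
G_2=3  [base 4] 3  →[4↦5]→  3 = 3  −1 ⇒ G_3=2
G_3=2  [base 5] 2  →[5↦6]→  2 = 2  −1 ⇒ G_4=1
G_4=1  [base 6] 1  →[6↦7]→  1 = 1  −1 ⇒ G_5=0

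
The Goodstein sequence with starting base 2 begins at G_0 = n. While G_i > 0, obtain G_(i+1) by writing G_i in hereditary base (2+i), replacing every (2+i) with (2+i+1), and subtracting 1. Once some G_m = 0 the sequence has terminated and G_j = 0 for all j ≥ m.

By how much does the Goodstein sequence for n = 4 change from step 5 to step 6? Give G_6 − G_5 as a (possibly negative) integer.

30

G_0 = 4. HB_2(4) = 2^2. Bump = 27. G_1 = 26.
G_1 = 26. HB_3(26) = 2·3^2 + 2·3 + 2. Bump = 42. G_2 = 41.
G_2 = 41. HB_4(41) = 2·4^2 + 2·4 + 1. Bump = 61. G_3 = 60.
G_3 = 60. HB_5(60) = 2·5^2 + 2·5. Bump = 84. G_4 = 83.
G_4 = 83. HB_6(83) = 2·6^2 + 6 + 5. Bump = 110. G_5 = 109.
G_5 = 109. HB_7(109) = 2·7^2 + 7 + 4. Bump = 140. G_6 = 139.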